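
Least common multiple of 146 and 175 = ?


GCD(146, 175) = 1
LCM = 146*175/1 = 25550/1 = 25550

LCM = 25550


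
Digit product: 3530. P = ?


3 × 5 × 3 × 0 = 0


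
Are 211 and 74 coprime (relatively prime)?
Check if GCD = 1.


Euclidean algorithm:
211 = 2 * 74 + 63
74 = 1 * 63 + 11
63 = 5 * 11 + 8
11 = 1 * 8 + 3
8 = 2 * 3 + 2
3 = 1 * 2 + 1
2 = 2 * 1 + 0
GCD(211, 74) = 1

Yes, coprime (GCD = 1)


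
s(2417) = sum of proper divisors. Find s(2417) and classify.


Proper divisors: 1
Sum = 1 = 1
1 < 2417 → deficient

s(2417) = 1 (deficient)


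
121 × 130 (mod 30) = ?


121 × 130 = 15730
15730 mod 30 = 10


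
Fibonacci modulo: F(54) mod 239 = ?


F(k) mod 239 for k=1..54:
1, 1, 2, 3, 5, 8, 13, 21, 34, 55, 89, 144, 233, 138, 132, 31, 163, 194, 118, 73, 191, 25, 216, 2, 218, 220, 199, 180, 140, 81, 221, 63, 45, 108, 153, 22, 175, 197, 133, 91, 224, 76, 61, 137, 198, 96, 55, 151, 206, 118, 85, 203, 49, 13
F(54) mod 239 = 13


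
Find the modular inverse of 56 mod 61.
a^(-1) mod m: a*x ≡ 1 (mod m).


Use the extended Euclidean algorithm on (61, 56); each row r = 61*s + 56*t:
r=61, s=1, t=0
r=56, s=0, t=1
q=1: r=5, s=1, t=-1   [61*(1) + 56*(-1) = 5]
q=11: r=1, s=-11, t=12   [61*(-11) + 56*(12) = 1]
q=5: r=0, s=56, t=-61   [61*(56) + 56*(-61) = 0]
GCD = 1 with t = 12, so 56*(12) ≡ 1 (mod 61)
Inverse = 12 mod 61 = 12
Check: 56 * 12 = 672 ≡ 1 (mod 61)

56^(-1) ≡ 12 (mod 61)


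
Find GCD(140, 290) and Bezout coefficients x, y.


Tabular extended Euclidean (each row: r = 140*s + 290*t):
r=140, s=1, t=0
r=290, s=0, t=1
q=0: r=140, s=1, t=0   [140*(1) + 290*(0) = 140]
q=2: r=10, s=-2, t=1   [140*(-2) + 290*(1) = 10]
q=14: r=0, s=29, t=-14   [140*(29) + 290*(-14) = 0]
GCD = 10; from the row with r=10: x=-2, y=1
Check: 140*(-2) + 290*(1) = -280 + 290 = 10

GCD = 10, x = -2, y = 1


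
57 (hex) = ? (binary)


57 (base 16) = 87 (decimal)
87 (decimal) = 1010111 (base 2)


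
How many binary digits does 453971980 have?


453971980 in base 2 = 11011000011110001000000001100
Number of digits = 29

29 digits (base 2)


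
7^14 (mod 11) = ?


7^1 mod 11 = 7
7^2 mod 11 = 5
7^3 mod 11 = 2
7^4 mod 11 = 3
7^5 mod 11 = 10
7^6 mod 11 = 4
7^7 mod 11 = 6
7^8 mod 11 = 9
7^9 mod 11 = 8
7^10 mod 11 = 1
7^11 mod 11 = 7
7^12 mod 11 = 5
7^13 mod 11 = 2
7^14 mod 11 = 3


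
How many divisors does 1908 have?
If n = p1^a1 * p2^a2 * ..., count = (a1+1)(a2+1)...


1908 = 2^2 × 3^2 × 53^1
d(1908) = (2+1) × (2+1) × (1+1) = 18

18 divisors


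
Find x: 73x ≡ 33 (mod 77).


GCD(73, 77) = 1, unique solution
a^(-1) mod 77 = 19
x = 19 * 33 mod 77 = 11

x ≡ 11 (mod 77)


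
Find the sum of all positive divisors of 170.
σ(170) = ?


Divisors of 170: 1, 2, 5, 10, 17, 34, 85, 170
Sum = 1 + 2 + 5 + 10 + 17 + 34 + 85 + 170 = 324

σ(170) = 324


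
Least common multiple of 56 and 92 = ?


GCD(56, 92) = 4
LCM = 56*92/4 = 5152/4 = 1288

LCM = 1288


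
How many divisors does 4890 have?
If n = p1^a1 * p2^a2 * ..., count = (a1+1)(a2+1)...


4890 = 2^1 × 3^1 × 5^1 × 163^1
d(4890) = (1+1) × (1+1) × (1+1) × (1+1) = 16

16 divisors


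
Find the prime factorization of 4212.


4212 / 2 = 2106
2106 / 2 = 1053
1053 / 3 = 351
351 / 3 = 117
117 / 3 = 39
39 / 3 = 13
13 / 13 = 1
4212 = 2^2 × 3^4 × 13


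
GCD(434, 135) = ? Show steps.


434 = 3 * 135 + 29
135 = 4 * 29 + 19
29 = 1 * 19 + 10
19 = 1 * 10 + 9
10 = 1 * 9 + 1
9 = 9 * 1 + 0
GCD = 1


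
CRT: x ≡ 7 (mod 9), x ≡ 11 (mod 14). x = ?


M = 9*14 = 126
M1 = M/9 = 14, M2 = M/14 = 9
M1^(-1) mod 9 = 2, M2^(-1) mod 14 = 11
x = 7*14*2 + 11*9*11 = 1285
1285 mod 126 = 25
Check: 25 mod 9 = 7 ✓, 25 mod 14 = 11 ✓

x ≡ 25 (mod 126)


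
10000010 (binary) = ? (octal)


10000010 (base 2) = 130 (decimal)
130 (decimal) = 202 (base 8)


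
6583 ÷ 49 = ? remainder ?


6583 = 49 * 134 + 17
Check: 6566 + 17 = 6583

q = 134, r = 17


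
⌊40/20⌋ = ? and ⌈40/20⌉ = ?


40/20 = 2.0000
floor = 2
ceil = 2

floor = 2, ceil = 2


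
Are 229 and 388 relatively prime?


Euclidean algorithm:
388 = 1 * 229 + 159
229 = 1 * 159 + 70
159 = 2 * 70 + 19
70 = 3 * 19 + 13
19 = 1 * 13 + 6
13 = 2 * 6 + 1
6 = 6 * 1 + 0
GCD(229, 388) = 1

Yes, coprime (GCD = 1)


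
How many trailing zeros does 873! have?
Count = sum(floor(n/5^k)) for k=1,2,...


floor(873/5) = 174
floor(873/25) = 34
floor(873/125) = 6
floor(873/625) = 1
Total = 215

215 trailing zeros


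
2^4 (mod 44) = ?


2^1 mod 44 = 2
2^2 mod 44 = 4
2^3 mod 44 = 8
2^4 mod 44 = 16


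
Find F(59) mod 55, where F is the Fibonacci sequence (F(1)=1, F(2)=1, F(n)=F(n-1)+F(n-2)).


F(k) mod 55 for k=1..59:
1, 1, 2, 3, 5, 8, 13, 21, 34, 0, 34, 34, 13, 47, 5, 52, 2, 54, 1, 0, 1, 1, 2, 3, 5, 8, 13, 21, 34, 0, 34, 34, 13, 47, 5, 52, 2, 54, 1, 0, 1, 1, 2, 3, 5, 8, 13, 21, 34, 0, 34, 34, 13, 47, 5, 52, 2, 54, 1
F(59) mod 55 = 1


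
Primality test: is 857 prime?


Check divisors up to sqrt(857) = 29.2746
No divisors found.
857 is prime.

Yes, 857 is prime


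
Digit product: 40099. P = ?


4 × 0 × 0 × 9 × 9 = 0


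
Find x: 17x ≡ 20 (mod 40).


GCD(17, 40) = 1, unique solution
a^(-1) mod 40 = 33
x = 33 * 20 mod 40 = 20

x ≡ 20 (mod 40)


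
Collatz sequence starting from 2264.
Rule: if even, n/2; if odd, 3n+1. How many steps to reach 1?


2264 → 1132 → 566 → 283 → 850 → 425 → 1276 → 638 → 319 → 958 → 479 → 1438 → 719 → 2158 → 1079 → 3238 → 1619 → 4858 → 2429 → 7288 → 3644 → 1822 → 911 → 2734 → 1367 → 4102 → 2051 → 6154 → 3077 → 9232 → 4616 → 2308 → 1154 → 577 → 1732 → 866 → 433 → 1300 → 650 → 325 → 976 → 488 → 244 → 122 → 61 → 184 → 92 → 46 → 23 → 70 → 35 → 106 → 53 → 160 → 80 → 40 → 20 → 10 → 5 → 16 → 8 → 4 → 2 → 1
Total steps = 63

63 steps


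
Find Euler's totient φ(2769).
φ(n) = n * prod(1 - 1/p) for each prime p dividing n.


2769 = 3 × 13 × 71
Prime factors: 3, 13, 71
φ(2769) = 2769 × (1-1/3) × (1-1/13) × (1-1/71)
= 2769 × 2/3 × 12/13 × 70/71 = 1680

φ(2769) = 1680


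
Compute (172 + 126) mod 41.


172 + 126 = 298
298 mod 41 = 11


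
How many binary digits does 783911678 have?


783911678 in base 2 = 101110101110011000101011111110
Number of digits = 30

30 digits (base 2)


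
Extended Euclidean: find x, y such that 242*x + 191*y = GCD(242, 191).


Tabular extended Euclidean (each row: r = 242*s + 191*t):
r=242, s=1, t=0
r=191, s=0, t=1
q=1: r=51, s=1, t=-1   [242*(1) + 191*(-1) = 51]
q=3: r=38, s=-3, t=4   [242*(-3) + 191*(4) = 38]
q=1: r=13, s=4, t=-5   [242*(4) + 191*(-5) = 13]
q=2: r=12, s=-11, t=14   [242*(-11) + 191*(14) = 12]
q=1: r=1, s=15, t=-19   [242*(15) + 191*(-19) = 1]
q=12: r=0, s=-191, t=242   [242*(-191) + 191*(242) = 0]
GCD = 1; from the row with r=1: x=15, y=-19
Check: 242*(15) + 191*(-19) = 3630 - 3629 = 1

GCD = 1, x = 15, y = -19


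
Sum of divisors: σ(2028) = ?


Divisors of 2028: 1, 2, 3, 4, 6, 12, 13, 26, 39, 52, 78, 156, 169, 338, 507, 676, 1014, 2028
Sum = 1 + 2 + 3 + 4 + 6 + 12 + 13 + 26 + 39 + 52 + 78 + 156 + 169 + 338 + 507 + 676 + 1014 + 2028 = 5124

σ(2028) = 5124


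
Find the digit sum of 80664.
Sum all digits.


8 + 0 + 6 + 6 + 4 = 24


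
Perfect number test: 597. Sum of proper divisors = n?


Proper divisors of 597: 1, 3, 199
Sum = 1 + 3 + 199 = 203

No, 597 is not perfect (203 ≠ 597)


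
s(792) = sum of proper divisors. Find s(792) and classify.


Proper divisors: 1, 2, 3, 4, 6, 8, 9, 11, 12, 18, 22, 24, 33, 36, 44, 66, 72, 88, 99, 132, 198, 264, 396
Sum = 1 + 2 + 3 + 4 + 6 + 8 + 9 + 11 + 12 + 18 + 22 + 24 + 33 + 36 + 44 + 66 + 72 + 88 + 99 + 132 + 198 + 264 + 396 = 1548
1548 > 792 → abundant

s(792) = 1548 (abundant)


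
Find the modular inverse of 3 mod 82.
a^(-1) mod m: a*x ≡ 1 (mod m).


Use the extended Euclidean algorithm on (82, 3); each row r = 82*s + 3*t:
r=82, s=1, t=0
r=3, s=0, t=1
q=27: r=1, s=1, t=-27   [82*(1) + 3*(-27) = 1]
q=3: r=0, s=-3, t=82   [82*(-3) + 3*(82) = 0]
GCD = 1 with t = -27, so 3*(-27) ≡ 1 (mod 82)
Inverse = -27 mod 82 = 55
Check: 3 * 55 = 165 ≡ 1 (mod 82)

3^(-1) ≡ 55 (mod 82)


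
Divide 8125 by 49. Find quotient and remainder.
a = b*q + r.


8125 = 49 * 165 + 40
Check: 8085 + 40 = 8125

q = 165, r = 40


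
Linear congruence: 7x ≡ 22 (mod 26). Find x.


GCD(7, 26) = 1, unique solution
a^(-1) mod 26 = 15
x = 15 * 22 mod 26 = 18

x ≡ 18 (mod 26)


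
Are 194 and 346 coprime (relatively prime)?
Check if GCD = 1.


Euclidean algorithm:
346 = 1 * 194 + 152
194 = 1 * 152 + 42
152 = 3 * 42 + 26
42 = 1 * 26 + 16
26 = 1 * 16 + 10
16 = 1 * 10 + 6
10 = 1 * 6 + 4
6 = 1 * 4 + 2
4 = 2 * 2 + 0
GCD(194, 346) = 2

No, not coprime (GCD = 2)


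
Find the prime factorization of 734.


734 / 2 = 367
367 / 367 = 1
734 = 2 × 367


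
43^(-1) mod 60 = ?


Use the extended Euclidean algorithm on (60, 43); each row r = 60*s + 43*t:
r=60, s=1, t=0
r=43, s=0, t=1
q=1: r=17, s=1, t=-1   [60*(1) + 43*(-1) = 17]
q=2: r=9, s=-2, t=3   [60*(-2) + 43*(3) = 9]
q=1: r=8, s=3, t=-4   [60*(3) + 43*(-4) = 8]
q=1: r=1, s=-5, t=7   [60*(-5) + 43*(7) = 1]
q=8: r=0, s=43, t=-60   [60*(43) + 43*(-60) = 0]
GCD = 1 with t = 7, so 43*(7) ≡ 1 (mod 60)
Inverse = 7 mod 60 = 7
Check: 43 * 7 = 301 ≡ 1 (mod 60)

43^(-1) ≡ 7 (mod 60)


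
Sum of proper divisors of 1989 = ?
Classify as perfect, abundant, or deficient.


Proper divisors: 1, 3, 9, 13, 17, 39, 51, 117, 153, 221, 663
Sum = 1 + 3 + 9 + 13 + 17 + 39 + 51 + 117 + 153 + 221 + 663 = 1287
1287 < 1989 → deficient

s(1989) = 1287 (deficient)


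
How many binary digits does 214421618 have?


214421618 in base 2 = 1100110001111101000001110010
Number of digits = 28

28 digits (base 2)


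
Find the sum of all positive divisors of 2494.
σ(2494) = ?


Divisors of 2494: 1, 2, 29, 43, 58, 86, 1247, 2494
Sum = 1 + 2 + 29 + 43 + 58 + 86 + 1247 + 2494 = 3960

σ(2494) = 3960


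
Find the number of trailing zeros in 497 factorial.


floor(497/5) = 99
floor(497/25) = 19
floor(497/125) = 3
Total = 121

121 trailing zeros


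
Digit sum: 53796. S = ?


5 + 3 + 7 + 9 + 6 = 30


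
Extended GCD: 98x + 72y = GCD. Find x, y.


Tabular extended Euclidean (each row: r = 98*s + 72*t):
r=98, s=1, t=0
r=72, s=0, t=1
q=1: r=26, s=1, t=-1   [98*(1) + 72*(-1) = 26]
q=2: r=20, s=-2, t=3   [98*(-2) + 72*(3) = 20]
q=1: r=6, s=3, t=-4   [98*(3) + 72*(-4) = 6]
q=3: r=2, s=-11, t=15   [98*(-11) + 72*(15) = 2]
q=3: r=0, s=36, t=-49   [98*(36) + 72*(-49) = 0]
GCD = 2; from the row with r=2: x=-11, y=15
Check: 98*(-11) + 72*(15) = -1078 + 1080 = 2

GCD = 2, x = -11, y = 15


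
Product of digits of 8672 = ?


8 × 6 × 7 × 2 = 672


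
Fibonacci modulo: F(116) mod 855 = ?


F(k) mod 855 for k=1..116:
1, 1, 2, 3, 5, 8, 13, 21, 34, 55, 89, 144, 233, 377, 610, 132, 742, 19, 761, 780, 686, 611, 442, 198, 640, 838, 623, 606, 374, 125, 499, 624, 268, 37, 305, 342, 647, 134, 781, 60, 841, 46, 32, 78, 110, 188, 298, 486, 784, 415, 344, 759, 248, 152, 400, 552, 97, 649, 746, 540, 431, 116, 547, 663, 355, 163, 518, 681, 344, 170, 514, 684, 343, 172, 515, 687, 347, 179, 526, 705, 376, 226, 602, 828, 575, 548, 268, 816, 229, 190, 419, 609, 173, 782, 100, 27, 127, 154, 281, 435, 716, 296, 157, 453, 610, 208, 818, 171, 134, 305, 439, 744, 328, 217, 545, 762
F(116) mod 855 = 762


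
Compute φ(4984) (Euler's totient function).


4984 = 2^3 × 7 × 89
Prime factors: 2, 7, 89
φ(4984) = 4984 × (1-1/2) × (1-1/7) × (1-1/89)
= 4984 × 1/2 × 6/7 × 88/89 = 2112

φ(4984) = 2112


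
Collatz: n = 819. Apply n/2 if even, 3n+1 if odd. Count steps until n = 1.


819 → 2458 → 1229 → 3688 → 1844 → 922 → 461 → 1384 → 692 → 346 → 173 → 520 → 260 → 130 → 65 → 196 → 98 → 49 → 148 → 74 → 37 → 112 → 56 → 28 → 14 → 7 → 22 → 11 → 34 → 17 → 52 → 26 → 13 → 40 → 20 → 10 → 5 → 16 → 8 → 4 → 2 → 1
Total steps = 41

41 steps


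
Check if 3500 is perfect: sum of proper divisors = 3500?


Proper divisors of 3500: 1, 2, 4, 5, 7, 10, 14, 20, 25, 28, 35, 50, 70, 100, 125, 140, 175, 250, 350, 500, 700, 875, 1750
Sum = 1 + 2 + 4 + 5 + 7 + 10 + 14 + 20 + 25 + 28 + 35 + 50 + 70 + 100 + 125 + 140 + 175 + 250 + 350 + 500 + 700 + 875 + 1750 = 5236

No, 3500 is not perfect (5236 ≠ 3500)


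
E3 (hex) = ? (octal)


E3 (base 16) = 227 (decimal)
227 (decimal) = 343 (base 8)


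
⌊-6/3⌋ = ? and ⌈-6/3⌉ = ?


-6/3 = -2.0000
floor = -2
ceil = -2

floor = -2, ceil = -2


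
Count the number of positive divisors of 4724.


4724 = 2^2 × 1181^1
d(4724) = (2+1) × (1+1) = 6

6 divisors


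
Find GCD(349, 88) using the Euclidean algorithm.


349 = 3 * 88 + 85
88 = 1 * 85 + 3
85 = 28 * 3 + 1
3 = 3 * 1 + 0
GCD = 1


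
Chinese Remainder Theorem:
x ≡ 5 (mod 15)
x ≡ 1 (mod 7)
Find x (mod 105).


M = 15*7 = 105
M1 = M/15 = 7, M2 = M/7 = 15
M1^(-1) mod 15 = 13, M2^(-1) mod 7 = 1
x = 5*7*13 + 1*15*1 = 470
470 mod 105 = 50
Check: 50 mod 15 = 5 ✓, 50 mod 7 = 1 ✓

x ≡ 50 (mod 105)


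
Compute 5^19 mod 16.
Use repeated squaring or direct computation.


5^1 mod 16 = 5
5^2 mod 16 = 9
5^3 mod 16 = 13
5^4 mod 16 = 1
5^5 mod 16 = 5
5^6 mod 16 = 9
5^7 mod 16 = 13
5^8 mod 16 = 1
5^9 mod 16 = 5
5^10 mod 16 = 9
5^11 mod 16 = 13
5^12 mod 16 = 1
5^13 mod 16 = 5
5^14 mod 16 = 9
5^15 mod 16 = 13
5^16 mod 16 = 1
5^17 mod 16 = 5
5^18 mod 16 = 9
5^19 mod 16 = 13


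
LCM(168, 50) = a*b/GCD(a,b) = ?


GCD(168, 50) = 2
LCM = 168*50/2 = 8400/2 = 4200

LCM = 4200


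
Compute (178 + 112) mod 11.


178 + 112 = 290
290 mod 11 = 4


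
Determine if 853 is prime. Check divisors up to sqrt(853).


Check divisors up to sqrt(853) = 29.2062
No divisors found.
853 is prime.

Yes, 853 is prime


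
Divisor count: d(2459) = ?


2459 = 2459^1
d(2459) = (1+1) = 2

2 divisors


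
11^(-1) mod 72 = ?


Use the extended Euclidean algorithm on (72, 11); each row r = 72*s + 11*t:
r=72, s=1, t=0
r=11, s=0, t=1
q=6: r=6, s=1, t=-6   [72*(1) + 11*(-6) = 6]
q=1: r=5, s=-1, t=7   [72*(-1) + 11*(7) = 5]
q=1: r=1, s=2, t=-13   [72*(2) + 11*(-13) = 1]
q=5: r=0, s=-11, t=72   [72*(-11) + 11*(72) = 0]
GCD = 1 with t = -13, so 11*(-13) ≡ 1 (mod 72)
Inverse = -13 mod 72 = 59
Check: 11 * 59 = 649 ≡ 1 (mod 72)

11^(-1) ≡ 59 (mod 72)


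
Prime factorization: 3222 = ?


3222 / 2 = 1611
1611 / 3 = 537
537 / 3 = 179
179 / 179 = 1
3222 = 2 × 3^2 × 179


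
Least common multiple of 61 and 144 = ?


GCD(61, 144) = 1
LCM = 61*144/1 = 8784/1 = 8784

LCM = 8784


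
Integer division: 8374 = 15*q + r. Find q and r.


8374 = 15 * 558 + 4
Check: 8370 + 4 = 8374

q = 558, r = 4


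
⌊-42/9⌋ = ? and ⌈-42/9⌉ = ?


-42/9 = -4.6667
floor = -5
ceil = -4

floor = -5, ceil = -4


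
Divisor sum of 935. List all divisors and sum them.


Divisors of 935: 1, 5, 11, 17, 55, 85, 187, 935
Sum = 1 + 5 + 11 + 17 + 55 + 85 + 187 + 935 = 1296

σ(935) = 1296


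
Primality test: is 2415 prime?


2415 / 3 = 805 (exact division)
2415 is NOT prime.

No, 2415 is not prime


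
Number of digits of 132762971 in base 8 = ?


132762971 in base 8 = 772346533
Number of digits = 9

9 digits (base 8)


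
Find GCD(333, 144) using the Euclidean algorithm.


333 = 2 * 144 + 45
144 = 3 * 45 + 9
45 = 5 * 9 + 0
GCD = 9


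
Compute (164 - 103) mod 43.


164 - 103 = 61
61 mod 43 = 18


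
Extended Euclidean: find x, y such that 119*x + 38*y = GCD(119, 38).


Tabular extended Euclidean (each row: r = 119*s + 38*t):
r=119, s=1, t=0
r=38, s=0, t=1
q=3: r=5, s=1, t=-3   [119*(1) + 38*(-3) = 5]
q=7: r=3, s=-7, t=22   [119*(-7) + 38*(22) = 3]
q=1: r=2, s=8, t=-25   [119*(8) + 38*(-25) = 2]
q=1: r=1, s=-15, t=47   [119*(-15) + 38*(47) = 1]
q=2: r=0, s=38, t=-119   [119*(38) + 38*(-119) = 0]
GCD = 1; from the row with r=1: x=-15, y=47
Check: 119*(-15) + 38*(47) = -1785 + 1786 = 1

GCD = 1, x = -15, y = 47


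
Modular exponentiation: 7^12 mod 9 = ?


7^1 mod 9 = 7
7^2 mod 9 = 4
7^3 mod 9 = 1
7^4 mod 9 = 7
7^5 mod 9 = 4
7^6 mod 9 = 1
7^7 mod 9 = 7
7^8 mod 9 = 4
7^9 mod 9 = 1
7^10 mod 9 = 7
7^11 mod 9 = 4
7^12 mod 9 = 1


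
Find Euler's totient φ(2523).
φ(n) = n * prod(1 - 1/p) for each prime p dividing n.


2523 = 3 × 29^2
Prime factors: 3, 29
φ(2523) = 2523 × (1-1/3) × (1-1/29)
= 2523 × 2/3 × 28/29 = 1624

φ(2523) = 1624


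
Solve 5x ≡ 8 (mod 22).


GCD(5, 22) = 1, unique solution
a^(-1) mod 22 = 9
x = 9 * 8 mod 22 = 6

x ≡ 6 (mod 22)


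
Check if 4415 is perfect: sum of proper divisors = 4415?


Proper divisors of 4415: 1, 5, 883
Sum = 1 + 5 + 883 = 889

No, 4415 is not perfect (889 ≠ 4415)


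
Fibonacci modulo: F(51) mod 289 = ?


F(k) mod 289 for k=1..51:
1, 1, 2, 3, 5, 8, 13, 21, 34, 55, 89, 144, 233, 88, 32, 120, 152, 272, 135, 118, 253, 82, 46, 128, 174, 13, 187, 200, 98, 9, 107, 116, 223, 50, 273, 34, 18, 52, 70, 122, 192, 25, 217, 242, 170, 123, 4, 127, 131, 258, 100
F(51) mod 289 = 100


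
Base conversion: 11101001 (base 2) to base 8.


11101001 (base 2) = 233 (decimal)
233 (decimal) = 351 (base 8)


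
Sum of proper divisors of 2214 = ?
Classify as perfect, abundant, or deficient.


Proper divisors: 1, 2, 3, 6, 9, 18, 27, 41, 54, 82, 123, 246, 369, 738, 1107
Sum = 1 + 2 + 3 + 6 + 9 + 18 + 27 + 41 + 54 + 82 + 123 + 246 + 369 + 738 + 1107 = 2826
2826 > 2214 → abundant

s(2214) = 2826 (abundant)


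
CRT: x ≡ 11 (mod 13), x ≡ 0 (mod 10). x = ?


M = 13*10 = 130
M1 = M/13 = 10, M2 = M/10 = 13
M1^(-1) mod 13 = 4, M2^(-1) mod 10 = 7
x = 11*10*4 + 0*13*7 = 440
440 mod 130 = 50
Check: 50 mod 13 = 11 ✓, 50 mod 10 = 0 ✓

x ≡ 50 (mod 130)


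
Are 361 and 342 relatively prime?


Euclidean algorithm:
361 = 1 * 342 + 19
342 = 18 * 19 + 0
GCD(361, 342) = 19

No, not coprime (GCD = 19)


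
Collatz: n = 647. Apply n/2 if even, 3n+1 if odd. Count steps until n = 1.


647 → 1942 → 971 → 2914 → 1457 → 4372 → 2186 → 1093 → 3280 → 1640 → 820 → 410 → 205 → 616 → 308 → 154 → 77 → 232 → 116 → 58 → 29 → 88 → 44 → 22 → 11 → 34 → 17 → 52 → 26 → 13 → 40 → 20 → 10 → 5 → 16 → 8 → 4 → 2 → 1
Total steps = 38

38 steps


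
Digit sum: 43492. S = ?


4 + 3 + 4 + 9 + 2 = 22


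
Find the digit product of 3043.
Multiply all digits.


3 × 0 × 4 × 3 = 0


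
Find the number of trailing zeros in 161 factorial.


floor(161/5) = 32
floor(161/25) = 6
floor(161/125) = 1
Total = 39

39 trailing zeros


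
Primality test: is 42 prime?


42 / 2 = 21 (exact division)
42 is NOT prime.

No, 42 is not prime


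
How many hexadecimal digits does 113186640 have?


113186640 in base 16 = 6BF1750
Number of digits = 7

7 digits (base 16)


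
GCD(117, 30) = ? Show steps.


117 = 3 * 30 + 27
30 = 1 * 27 + 3
27 = 9 * 3 + 0
GCD = 3


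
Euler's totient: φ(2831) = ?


2831 = 19 × 149
Prime factors: 19, 149
φ(2831) = 2831 × (1-1/19) × (1-1/149)
= 2831 × 18/19 × 148/149 = 2664

φ(2831) = 2664


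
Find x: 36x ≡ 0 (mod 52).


GCD(36, 52) = 4 divides 0
Divide: 9x ≡ 0 (mod 13)
x ≡ 0 (mod 13)


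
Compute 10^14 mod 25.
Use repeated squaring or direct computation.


10^1 mod 25 = 10
10^2 mod 25 = 0
10^3 mod 25 = 0
10^4 mod 25 = 0
10^5 mod 25 = 0
10^6 mod 25 = 0
10^7 mod 25 = 0
10^8 mod 25 = 0
10^9 mod 25 = 0
10^10 mod 25 = 0
10^11 mod 25 = 0
10^12 mod 25 = 0
10^13 mod 25 = 0
10^14 mod 25 = 0


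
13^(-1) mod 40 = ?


Use the extended Euclidean algorithm on (40, 13); each row r = 40*s + 13*t:
r=40, s=1, t=0
r=13, s=0, t=1
q=3: r=1, s=1, t=-3   [40*(1) + 13*(-3) = 1]
q=13: r=0, s=-13, t=40   [40*(-13) + 13*(40) = 0]
GCD = 1 with t = -3, so 13*(-3) ≡ 1 (mod 40)
Inverse = -3 mod 40 = 37
Check: 13 * 37 = 481 ≡ 1 (mod 40)

13^(-1) ≡ 37 (mod 40)


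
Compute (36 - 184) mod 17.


36 - 184 = -148
-148 mod 17 = 5


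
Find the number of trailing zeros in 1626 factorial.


floor(1626/5) = 325
floor(1626/25) = 65
floor(1626/125) = 13
floor(1626/625) = 2
Total = 405

405 trailing zeros


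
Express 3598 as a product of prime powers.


3598 / 2 = 1799
1799 / 7 = 257
257 / 257 = 1
3598 = 2 × 7 × 257


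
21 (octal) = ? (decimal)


21 (base 8) = 17 (decimal)
17 (decimal) = 17 (base 10)


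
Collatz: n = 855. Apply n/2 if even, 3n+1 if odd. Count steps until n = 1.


855 → 2566 → 1283 → 3850 → 1925 → 5776 → 2888 → 1444 → 722 → 361 → 1084 → 542 → 271 → 814 → 407 → 1222 → 611 → 1834 → 917 → 2752 → 1376 → 688 → 344 → 172 → 86 → 43 → 130 → 65 → 196 → 98 → 49 → 148 → 74 → 37 → 112 → 56 → 28 → 14 → 7 → 22 → 11 → 34 → 17 → 52 → 26 → 13 → 40 → 20 → 10 → 5 → 16 → 8 → 4 → 2 → 1
Total steps = 54

54 steps


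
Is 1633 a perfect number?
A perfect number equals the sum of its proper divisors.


Proper divisors of 1633: 1, 23, 71
Sum = 1 + 23 + 71 = 95

No, 1633 is not perfect (95 ≠ 1633)


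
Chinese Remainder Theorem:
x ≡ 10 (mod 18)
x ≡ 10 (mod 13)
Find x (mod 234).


M = 18*13 = 234
M1 = M/18 = 13, M2 = M/13 = 18
M1^(-1) mod 18 = 7, M2^(-1) mod 13 = 8
x = 10*13*7 + 10*18*8 = 2350
2350 mod 234 = 10
Check: 10 mod 18 = 10 ✓, 10 mod 13 = 10 ✓

x ≡ 10 (mod 234)


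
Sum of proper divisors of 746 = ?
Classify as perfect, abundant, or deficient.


Proper divisors: 1, 2, 373
Sum = 1 + 2 + 373 = 376
376 < 746 → deficient

s(746) = 376 (deficient)


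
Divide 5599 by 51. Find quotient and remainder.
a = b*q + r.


5599 = 51 * 109 + 40
Check: 5559 + 40 = 5599

q = 109, r = 40


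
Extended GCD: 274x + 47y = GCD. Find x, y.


Tabular extended Euclidean (each row: r = 274*s + 47*t):
r=274, s=1, t=0
r=47, s=0, t=1
q=5: r=39, s=1, t=-5   [274*(1) + 47*(-5) = 39]
q=1: r=8, s=-1, t=6   [274*(-1) + 47*(6) = 8]
q=4: r=7, s=5, t=-29   [274*(5) + 47*(-29) = 7]
q=1: r=1, s=-6, t=35   [274*(-6) + 47*(35) = 1]
q=7: r=0, s=47, t=-274   [274*(47) + 47*(-274) = 0]
GCD = 1; from the row with r=1: x=-6, y=35
Check: 274*(-6) + 47*(35) = -1644 + 1645 = 1

GCD = 1, x = -6, y = 35


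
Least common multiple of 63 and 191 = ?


GCD(63, 191) = 1
LCM = 63*191/1 = 12033/1 = 12033

LCM = 12033


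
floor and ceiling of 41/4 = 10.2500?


41/4 = 10.2500
floor = 10
ceil = 11

floor = 10, ceil = 11


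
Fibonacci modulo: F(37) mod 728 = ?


F(k) mod 728 for k=1..37:
1, 1, 2, 3, 5, 8, 13, 21, 34, 55, 89, 144, 233, 377, 610, 259, 141, 400, 541, 213, 26, 239, 265, 504, 41, 545, 586, 403, 261, 664, 197, 133, 330, 463, 65, 528, 593
F(37) mod 728 = 593


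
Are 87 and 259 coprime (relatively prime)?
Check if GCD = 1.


Euclidean algorithm:
259 = 2 * 87 + 85
87 = 1 * 85 + 2
85 = 42 * 2 + 1
2 = 2 * 1 + 0
GCD(87, 259) = 1

Yes, coprime (GCD = 1)


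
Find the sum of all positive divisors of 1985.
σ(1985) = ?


Divisors of 1985: 1, 5, 397, 1985
Sum = 1 + 5 + 397 + 1985 = 2388

σ(1985) = 2388


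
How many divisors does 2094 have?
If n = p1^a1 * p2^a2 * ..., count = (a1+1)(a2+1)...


2094 = 2^1 × 3^1 × 349^1
d(2094) = (1+1) × (1+1) × (1+1) = 8

8 divisors


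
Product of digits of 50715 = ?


5 × 0 × 7 × 1 × 5 = 0


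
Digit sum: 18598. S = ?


1 + 8 + 5 + 9 + 8 = 31


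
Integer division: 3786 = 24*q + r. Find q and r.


3786 = 24 * 157 + 18
Check: 3768 + 18 = 3786

q = 157, r = 18


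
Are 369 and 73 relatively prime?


Euclidean algorithm:
369 = 5 * 73 + 4
73 = 18 * 4 + 1
4 = 4 * 1 + 0
GCD(369, 73) = 1

Yes, coprime (GCD = 1)


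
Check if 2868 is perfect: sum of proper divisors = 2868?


Proper divisors of 2868: 1, 2, 3, 4, 6, 12, 239, 478, 717, 956, 1434
Sum = 1 + 2 + 3 + 4 + 6 + 12 + 239 + 478 + 717 + 956 + 1434 = 3852

No, 2868 is not perfect (3852 ≠ 2868)


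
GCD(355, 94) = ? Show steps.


355 = 3 * 94 + 73
94 = 1 * 73 + 21
73 = 3 * 21 + 10
21 = 2 * 10 + 1
10 = 10 * 1 + 0
GCD = 1


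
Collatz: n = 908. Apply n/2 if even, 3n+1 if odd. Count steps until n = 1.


908 → 454 → 227 → 682 → 341 → 1024 → 512 → 256 → 128 → 64 → 32 → 16 → 8 → 4 → 2 → 1
Total steps = 15

15 steps


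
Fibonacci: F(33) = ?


Sequence: 1, 1, 2, 3, 5, 8, 13, 21, 34, 55, 89, 144, 233, 377, 610, 987, 1597, 2584, 4181, 6765, 10946, 17711, 28657, 46368, 75025, 121393, 196418, 317811, 514229, 832040, 1346269, 2178309, 3524578
F(33) = 3524578


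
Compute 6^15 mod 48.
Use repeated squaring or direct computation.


6^1 mod 48 = 6
6^2 mod 48 = 36
6^3 mod 48 = 24
6^4 mod 48 = 0
6^5 mod 48 = 0
6^6 mod 48 = 0
6^7 mod 48 = 0
6^8 mod 48 = 0
6^9 mod 48 = 0
6^10 mod 48 = 0
6^11 mod 48 = 0
6^12 mod 48 = 0
6^13 mod 48 = 0
6^14 mod 48 = 0
6^15 mod 48 = 0


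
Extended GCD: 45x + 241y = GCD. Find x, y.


Tabular extended Euclidean (each row: r = 45*s + 241*t):
r=45, s=1, t=0
r=241, s=0, t=1
q=0: r=45, s=1, t=0   [45*(1) + 241*(0) = 45]
q=5: r=16, s=-5, t=1   [45*(-5) + 241*(1) = 16]
q=2: r=13, s=11, t=-2   [45*(11) + 241*(-2) = 13]
q=1: r=3, s=-16, t=3   [45*(-16) + 241*(3) = 3]
q=4: r=1, s=75, t=-14   [45*(75) + 241*(-14) = 1]
q=3: r=0, s=-241, t=45   [45*(-241) + 241*(45) = 0]
GCD = 1; from the row with r=1: x=75, y=-14
Check: 45*(75) + 241*(-14) = 3375 - 3374 = 1

GCD = 1, x = 75, y = -14


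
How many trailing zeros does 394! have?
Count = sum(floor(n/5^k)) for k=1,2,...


floor(394/5) = 78
floor(394/25) = 15
floor(394/125) = 3
Total = 96

96 trailing zeros


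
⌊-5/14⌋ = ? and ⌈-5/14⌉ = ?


-5/14 = -0.3571
floor = -1
ceil = 0

floor = -1, ceil = 0


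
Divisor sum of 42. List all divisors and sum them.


Divisors of 42: 1, 2, 3, 6, 7, 14, 21, 42
Sum = 1 + 2 + 3 + 6 + 7 + 14 + 21 + 42 = 96

σ(42) = 96


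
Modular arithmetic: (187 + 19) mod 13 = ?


187 + 19 = 206
206 mod 13 = 11


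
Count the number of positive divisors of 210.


210 = 2^1 × 3^1 × 5^1 × 7^1
d(210) = (1+1) × (1+1) × (1+1) × (1+1) = 16

16 divisors


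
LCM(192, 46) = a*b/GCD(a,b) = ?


GCD(192, 46) = 2
LCM = 192*46/2 = 8832/2 = 4416

LCM = 4416


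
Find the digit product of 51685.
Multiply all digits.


5 × 1 × 6 × 8 × 5 = 1200


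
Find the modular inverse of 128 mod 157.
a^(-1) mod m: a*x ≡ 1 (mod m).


Use the extended Euclidean algorithm on (157, 128); each row r = 157*s + 128*t:
r=157, s=1, t=0
r=128, s=0, t=1
q=1: r=29, s=1, t=-1   [157*(1) + 128*(-1) = 29]
q=4: r=12, s=-4, t=5   [157*(-4) + 128*(5) = 12]
q=2: r=5, s=9, t=-11   [157*(9) + 128*(-11) = 5]
q=2: r=2, s=-22, t=27   [157*(-22) + 128*(27) = 2]
q=2: r=1, s=53, t=-65   [157*(53) + 128*(-65) = 1]
q=2: r=0, s=-128, t=157   [157*(-128) + 128*(157) = 0]
GCD = 1 with t = -65, so 128*(-65) ≡ 1 (mod 157)
Inverse = -65 mod 157 = 92
Check: 128 * 92 = 11776 ≡ 1 (mod 157)

128^(-1) ≡ 92 (mod 157)


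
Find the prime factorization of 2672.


2672 / 2 = 1336
1336 / 2 = 668
668 / 2 = 334
334 / 2 = 167
167 / 167 = 1
2672 = 2^4 × 167


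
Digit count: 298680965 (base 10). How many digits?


298680965 has 9 digits in base 10
floor(log10(298680965)) + 1 = floor(8.4752) + 1 = 9

9 digits (base 10)


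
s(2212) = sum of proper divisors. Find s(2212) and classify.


Proper divisors: 1, 2, 4, 7, 14, 28, 79, 158, 316, 553, 1106
Sum = 1 + 2 + 4 + 7 + 14 + 28 + 79 + 158 + 316 + 553 + 1106 = 2268
2268 > 2212 → abundant

s(2212) = 2268 (abundant)


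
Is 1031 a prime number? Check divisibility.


Check divisors up to sqrt(1031) = 32.1092
No divisors found.
1031 is prime.

Yes, 1031 is prime


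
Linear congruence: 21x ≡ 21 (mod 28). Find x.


GCD(21, 28) = 7 divides 21
Divide: 3x ≡ 3 (mod 4)
x ≡ 1 (mod 4)


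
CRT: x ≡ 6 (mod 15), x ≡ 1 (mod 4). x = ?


M = 15*4 = 60
M1 = M/15 = 4, M2 = M/4 = 15
M1^(-1) mod 15 = 4, M2^(-1) mod 4 = 3
x = 6*4*4 + 1*15*3 = 141
141 mod 60 = 21
Check: 21 mod 15 = 6 ✓, 21 mod 4 = 1 ✓

x ≡ 21 (mod 60)


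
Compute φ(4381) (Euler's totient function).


4381 = 13 × 337
Prime factors: 13, 337
φ(4381) = 4381 × (1-1/13) × (1-1/337)
= 4381 × 12/13 × 336/337 = 4032

φ(4381) = 4032


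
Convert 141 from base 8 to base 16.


141 (base 8) = 97 (decimal)
97 (decimal) = 61 (base 16)


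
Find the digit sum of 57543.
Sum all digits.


5 + 7 + 5 + 4 + 3 = 24


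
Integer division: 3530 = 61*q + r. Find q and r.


3530 = 61 * 57 + 53
Check: 3477 + 53 = 3530

q = 57, r = 53


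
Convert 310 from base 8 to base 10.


310 (base 8) = 200 (decimal)
200 (decimal) = 200 (base 10)


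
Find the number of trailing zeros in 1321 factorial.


floor(1321/5) = 264
floor(1321/25) = 52
floor(1321/125) = 10
floor(1321/625) = 2
Total = 328

328 trailing zeros


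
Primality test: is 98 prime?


98 / 2 = 49 (exact division)
98 is NOT prime.

No, 98 is not prime


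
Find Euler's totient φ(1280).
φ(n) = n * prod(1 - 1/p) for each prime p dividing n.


1280 = 2^8 × 5
Prime factors: 2, 5
φ(1280) = 1280 × (1-1/2) × (1-1/5)
= 1280 × 1/2 × 4/5 = 512

φ(1280) = 512


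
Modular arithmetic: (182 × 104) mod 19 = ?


182 × 104 = 18928
18928 mod 19 = 4


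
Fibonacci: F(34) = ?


Sequence: 1, 1, 2, 3, 5, 8, 13, 21, 34, 55, 89, 144, 233, 377, 610, 987, 1597, 2584, 4181, 6765, 10946, 17711, 28657, 46368, 75025, 121393, 196418, 317811, 514229, 832040, 1346269, 2178309, 3524578, 5702887
F(34) = 5702887


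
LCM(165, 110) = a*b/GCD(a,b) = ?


GCD(165, 110) = 55
LCM = 165*110/55 = 18150/55 = 330

LCM = 330


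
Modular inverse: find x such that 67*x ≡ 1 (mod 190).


Use the extended Euclidean algorithm on (190, 67); each row r = 190*s + 67*t:
r=190, s=1, t=0
r=67, s=0, t=1
q=2: r=56, s=1, t=-2   [190*(1) + 67*(-2) = 56]
q=1: r=11, s=-1, t=3   [190*(-1) + 67*(3) = 11]
q=5: r=1, s=6, t=-17   [190*(6) + 67*(-17) = 1]
q=11: r=0, s=-67, t=190   [190*(-67) + 67*(190) = 0]
GCD = 1 with t = -17, so 67*(-17) ≡ 1 (mod 190)
Inverse = -17 mod 190 = 173
Check: 67 * 173 = 11591 ≡ 1 (mod 190)

67^(-1) ≡ 173 (mod 190)


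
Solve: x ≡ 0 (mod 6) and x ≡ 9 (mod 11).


M = 6*11 = 66
M1 = M/6 = 11, M2 = M/11 = 6
M1^(-1) mod 6 = 5, M2^(-1) mod 11 = 2
x = 0*11*5 + 9*6*2 = 108
108 mod 66 = 42
Check: 42 mod 6 = 0 ✓, 42 mod 11 = 9 ✓

x ≡ 42 (mod 66)


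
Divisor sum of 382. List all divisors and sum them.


Divisors of 382: 1, 2, 191, 382
Sum = 1 + 2 + 191 + 382 = 576

σ(382) = 576


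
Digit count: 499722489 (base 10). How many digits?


499722489 has 9 digits in base 10
floor(log10(499722489)) + 1 = floor(8.6987) + 1 = 9

9 digits (base 10)


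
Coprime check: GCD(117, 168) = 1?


Euclidean algorithm:
168 = 1 * 117 + 51
117 = 2 * 51 + 15
51 = 3 * 15 + 6
15 = 2 * 6 + 3
6 = 2 * 3 + 0
GCD(117, 168) = 3

No, not coprime (GCD = 3)


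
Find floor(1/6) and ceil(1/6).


1/6 = 0.1667
floor = 0
ceil = 1

floor = 0, ceil = 1


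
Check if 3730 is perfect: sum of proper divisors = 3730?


Proper divisors of 3730: 1, 2, 5, 10, 373, 746, 1865
Sum = 1 + 2 + 5 + 10 + 373 + 746 + 1865 = 3002

No, 3730 is not perfect (3002 ≠ 3730)


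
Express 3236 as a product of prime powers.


3236 / 2 = 1618
1618 / 2 = 809
809 / 809 = 1
3236 = 2^2 × 809


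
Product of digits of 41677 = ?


4 × 1 × 6 × 7 × 7 = 1176


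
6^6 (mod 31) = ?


6^1 mod 31 = 6
6^2 mod 31 = 5
6^3 mod 31 = 30
6^4 mod 31 = 25
6^5 mod 31 = 26
6^6 mod 31 = 1


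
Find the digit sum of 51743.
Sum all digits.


5 + 1 + 7 + 4 + 3 = 20


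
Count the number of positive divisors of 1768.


1768 = 2^3 × 13^1 × 17^1
d(1768) = (3+1) × (1+1) × (1+1) = 16

16 divisors


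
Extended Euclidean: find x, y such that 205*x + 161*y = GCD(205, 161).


Tabular extended Euclidean (each row: r = 205*s + 161*t):
r=205, s=1, t=0
r=161, s=0, t=1
q=1: r=44, s=1, t=-1   [205*(1) + 161*(-1) = 44]
q=3: r=29, s=-3, t=4   [205*(-3) + 161*(4) = 29]
q=1: r=15, s=4, t=-5   [205*(4) + 161*(-5) = 15]
q=1: r=14, s=-7, t=9   [205*(-7) + 161*(9) = 14]
q=1: r=1, s=11, t=-14   [205*(11) + 161*(-14) = 1]
q=14: r=0, s=-161, t=205   [205*(-161) + 161*(205) = 0]
GCD = 1; from the row with r=1: x=11, y=-14
Check: 205*(11) + 161*(-14) = 2255 - 2254 = 1

GCD = 1, x = 11, y = -14


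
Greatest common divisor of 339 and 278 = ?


339 = 1 * 278 + 61
278 = 4 * 61 + 34
61 = 1 * 34 + 27
34 = 1 * 27 + 7
27 = 3 * 7 + 6
7 = 1 * 6 + 1
6 = 6 * 1 + 0
GCD = 1


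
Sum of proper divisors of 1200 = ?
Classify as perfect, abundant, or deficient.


Proper divisors: 1, 2, 3, 4, 5, 6, 8, 10, 12, 15, 16, 20, 24, 25, 30, 40, 48, 50, 60, 75, 80, 100, 120, 150, 200, 240, 300, 400, 600
Sum = 1 + 2 + 3 + 4 + 5 + 6 + 8 + 10 + 12 + 15 + 16 + 20 + 24 + 25 + 30 + 40 + 48 + 50 + 60 + 75 + 80 + 100 + 120 + 150 + 200 + 240 + 300 + 400 + 600 = 2644
2644 > 1200 → abundant

s(1200) = 2644 (abundant)


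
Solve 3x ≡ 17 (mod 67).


GCD(3, 67) = 1, unique solution
a^(-1) mod 67 = 45
x = 45 * 17 mod 67 = 28

x ≡ 28 (mod 67)


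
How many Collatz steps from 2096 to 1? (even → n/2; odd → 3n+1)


2096 → 1048 → 524 → 262 → 131 → 394 → 197 → 592 → 296 → 148 → 74 → 37 → 112 → 56 → 28 → 14 → 7 → 22 → 11 → 34 → 17 → 52 → 26 → 13 → 40 → 20 → 10 → 5 → 16 → 8 → 4 → 2 → 1
Total steps = 32

32 steps


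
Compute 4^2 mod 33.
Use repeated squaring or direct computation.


4^1 mod 33 = 4
4^2 mod 33 = 16


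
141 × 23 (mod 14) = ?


141 × 23 = 3243
3243 mod 14 = 9


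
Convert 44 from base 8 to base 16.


44 (base 8) = 36 (decimal)
36 (decimal) = 24 (base 16)


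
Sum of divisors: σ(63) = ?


Divisors of 63: 1, 3, 7, 9, 21, 63
Sum = 1 + 3 + 7 + 9 + 21 + 63 = 104

σ(63) = 104


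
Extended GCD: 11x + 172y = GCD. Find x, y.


Tabular extended Euclidean (each row: r = 11*s + 172*t):
r=11, s=1, t=0
r=172, s=0, t=1
q=0: r=11, s=1, t=0   [11*(1) + 172*(0) = 11]
q=15: r=7, s=-15, t=1   [11*(-15) + 172*(1) = 7]
q=1: r=4, s=16, t=-1   [11*(16) + 172*(-1) = 4]
q=1: r=3, s=-31, t=2   [11*(-31) + 172*(2) = 3]
q=1: r=1, s=47, t=-3   [11*(47) + 172*(-3) = 1]
q=3: r=0, s=-172, t=11   [11*(-172) + 172*(11) = 0]
GCD = 1; from the row with r=1: x=47, y=-3
Check: 11*(47) + 172*(-3) = 517 - 516 = 1

GCD = 1, x = 47, y = -3


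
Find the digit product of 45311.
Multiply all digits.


4 × 5 × 3 × 1 × 1 = 60


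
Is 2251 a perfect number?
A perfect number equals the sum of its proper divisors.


Proper divisors of 2251: 1
Sum = 1 = 1

No, 2251 is not perfect (1 ≠ 2251)


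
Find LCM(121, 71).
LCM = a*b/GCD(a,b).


GCD(121, 71) = 1
LCM = 121*71/1 = 8591/1 = 8591

LCM = 8591


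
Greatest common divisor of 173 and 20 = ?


173 = 8 * 20 + 13
20 = 1 * 13 + 7
13 = 1 * 7 + 6
7 = 1 * 6 + 1
6 = 6 * 1 + 0
GCD = 1


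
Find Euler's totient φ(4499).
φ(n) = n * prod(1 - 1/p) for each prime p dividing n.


4499 = 11 × 409
Prime factors: 11, 409
φ(4499) = 4499 × (1-1/11) × (1-1/409)
= 4499 × 10/11 × 408/409 = 4080

φ(4499) = 4080


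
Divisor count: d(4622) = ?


4622 = 2^1 × 2311^1
d(4622) = (1+1) × (1+1) = 4

4 divisors


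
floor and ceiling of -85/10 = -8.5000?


-85/10 = -8.5000
floor = -9
ceil = -8

floor = -9, ceil = -8


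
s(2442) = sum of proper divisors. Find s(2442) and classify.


Proper divisors: 1, 2, 3, 6, 11, 22, 33, 37, 66, 74, 111, 222, 407, 814, 1221
Sum = 1 + 2 + 3 + 6 + 11 + 22 + 33 + 37 + 66 + 74 + 111 + 222 + 407 + 814 + 1221 = 3030
3030 > 2442 → abundant

s(2442) = 3030 (abundant)


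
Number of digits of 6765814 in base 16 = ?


6765814 in base 16 = 673CF6
Number of digits = 6

6 digits (base 16)


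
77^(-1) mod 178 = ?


Use the extended Euclidean algorithm on (178, 77); each row r = 178*s + 77*t:
r=178, s=1, t=0
r=77, s=0, t=1
q=2: r=24, s=1, t=-2   [178*(1) + 77*(-2) = 24]
q=3: r=5, s=-3, t=7   [178*(-3) + 77*(7) = 5]
q=4: r=4, s=13, t=-30   [178*(13) + 77*(-30) = 4]
q=1: r=1, s=-16, t=37   [178*(-16) + 77*(37) = 1]
q=4: r=0, s=77, t=-178   [178*(77) + 77*(-178) = 0]
GCD = 1 with t = 37, so 77*(37) ≡ 1 (mod 178)
Inverse = 37 mod 178 = 37
Check: 77 * 37 = 2849 ≡ 1 (mod 178)

77^(-1) ≡ 37 (mod 178)


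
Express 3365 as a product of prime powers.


3365 / 5 = 673
673 / 673 = 1
3365 = 5 × 673


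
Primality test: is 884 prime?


884 / 2 = 442 (exact division)
884 is NOT prime.

No, 884 is not prime


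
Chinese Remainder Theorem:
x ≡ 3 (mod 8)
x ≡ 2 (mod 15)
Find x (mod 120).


M = 8*15 = 120
M1 = M/8 = 15, M2 = M/15 = 8
M1^(-1) mod 8 = 7, M2^(-1) mod 15 = 2
x = 3*15*7 + 2*8*2 = 347
347 mod 120 = 107
Check: 107 mod 8 = 3 ✓, 107 mod 15 = 2 ✓

x ≡ 107 (mod 120)


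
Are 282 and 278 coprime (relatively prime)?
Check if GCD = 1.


Euclidean algorithm:
282 = 1 * 278 + 4
278 = 69 * 4 + 2
4 = 2 * 2 + 0
GCD(282, 278) = 2

No, not coprime (GCD = 2)


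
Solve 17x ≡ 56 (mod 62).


GCD(17, 62) = 1, unique solution
a^(-1) mod 62 = 11
x = 11 * 56 mod 62 = 58

x ≡ 58 (mod 62)


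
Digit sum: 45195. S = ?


4 + 5 + 1 + 9 + 5 = 24


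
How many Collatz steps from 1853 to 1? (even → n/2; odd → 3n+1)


1853 → 5560 → 2780 → 1390 → 695 → 2086 → 1043 → 3130 → 1565 → 4696 → 2348 → 1174 → 587 → 1762 → 881 → 2644 → 1322 → 661 → 1984 → 992 → 496 → 248 → 124 → 62 → 31 → 94 → 47 → 142 → 71 → 214 → 107 → 322 → 161 → 484 → 242 → 121 → 364 → 182 → 91 → 274 → 137 → 412 → 206 → 103 → 310 → 155 → 466 → 233 → 700 → 350 → 175 → 526 → 263 → 790 → 395 → 1186 → 593 → 1780 → 890 → 445 → 1336 → 668 → 334 → 167 → 502 → 251 → 754 → 377 → 1132 → 566 → 283 → 850 → 425 → 1276 → 638 → 319 → 958 → 479 → 1438 → 719 → 2158 → 1079 → 3238 → 1619 → 4858 → 2429 → 7288 → 3644 → 1822 → 911 → 2734 → 1367 → 4102 → 2051 → 6154 → 3077 → 9232 → 4616 → 2308 → 1154 → 577 → 1732 → 866 → 433 → 1300 → 650 → 325 → 976 → 488 → 244 → 122 → 61 → 184 → 92 → 46 → 23 → 70 → 35 → 106 → 53 → 160 → 80 → 40 → 20 → 10 → 5 → 16 → 8 → 4 → 2 → 1
Total steps = 130

130 steps


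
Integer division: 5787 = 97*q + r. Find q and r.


5787 = 97 * 59 + 64
Check: 5723 + 64 = 5787

q = 59, r = 64


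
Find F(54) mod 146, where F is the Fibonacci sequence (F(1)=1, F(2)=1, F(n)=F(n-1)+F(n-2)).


F(k) mod 146 for k=1..54:
1, 1, 2, 3, 5, 8, 13, 21, 34, 55, 89, 144, 87, 85, 26, 111, 137, 102, 93, 49, 142, 45, 41, 86, 127, 67, 48, 115, 17, 132, 3, 135, 138, 127, 119, 100, 73, 27, 100, 127, 81, 62, 143, 59, 56, 115, 25, 140, 19, 13, 32, 45, 77, 122
F(54) mod 146 = 122


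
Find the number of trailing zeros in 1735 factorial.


floor(1735/5) = 347
floor(1735/25) = 69
floor(1735/125) = 13
floor(1735/625) = 2
Total = 431

431 trailing zeros


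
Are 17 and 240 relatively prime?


Euclidean algorithm:
240 = 14 * 17 + 2
17 = 8 * 2 + 1
2 = 2 * 1 + 0
GCD(17, 240) = 1

Yes, coprime (GCD = 1)


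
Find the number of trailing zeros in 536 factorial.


floor(536/5) = 107
floor(536/25) = 21
floor(536/125) = 4
Total = 132

132 trailing zeros


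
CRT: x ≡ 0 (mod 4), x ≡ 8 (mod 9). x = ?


M = 4*9 = 36
M1 = M/4 = 9, M2 = M/9 = 4
M1^(-1) mod 4 = 1, M2^(-1) mod 9 = 7
x = 0*9*1 + 8*4*7 = 224
224 mod 36 = 8
Check: 8 mod 4 = 0 ✓, 8 mod 9 = 8 ✓

x ≡ 8 (mod 36)


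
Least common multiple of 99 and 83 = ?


GCD(99, 83) = 1
LCM = 99*83/1 = 8217/1 = 8217

LCM = 8217
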